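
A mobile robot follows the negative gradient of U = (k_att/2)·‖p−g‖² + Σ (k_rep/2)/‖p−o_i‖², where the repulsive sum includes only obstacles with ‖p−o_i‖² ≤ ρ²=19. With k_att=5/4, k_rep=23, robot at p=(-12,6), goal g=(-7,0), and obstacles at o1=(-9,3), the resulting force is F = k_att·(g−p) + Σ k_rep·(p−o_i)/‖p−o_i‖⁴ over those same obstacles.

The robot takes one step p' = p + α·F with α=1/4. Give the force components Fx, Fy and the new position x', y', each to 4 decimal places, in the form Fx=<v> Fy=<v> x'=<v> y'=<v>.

Fx=6.0370 Fy=-7.2870 x'=-10.4907 y'=4.1782

F_att = 5/4·(g−p) = 5/4·(5,-6) = (6.2500,-7.5000)
o1: d²=18 ≤ ρ²=19; F_rep = 23·(-3,3)/18² = (-0.2130,0.2130)
F = F_att + ΣF_rep = (6.0370,-7.2870)
p' = p + 1/4·F = (-10.4907,4.1782)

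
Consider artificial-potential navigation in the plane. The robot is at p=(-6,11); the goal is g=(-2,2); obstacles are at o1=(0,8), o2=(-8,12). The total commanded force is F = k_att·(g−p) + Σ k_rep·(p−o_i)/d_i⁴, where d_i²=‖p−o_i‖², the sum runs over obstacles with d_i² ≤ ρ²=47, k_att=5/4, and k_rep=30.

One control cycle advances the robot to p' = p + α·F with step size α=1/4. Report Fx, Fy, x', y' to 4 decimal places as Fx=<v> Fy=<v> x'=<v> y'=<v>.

Fx=7.3111 Fy=-12.4056 x'=-4.1722 y'=7.8986

F_att = 5/4·(g−p) = 5/4·(4,-9) = (5.0000,-11.2500)
o1: d²=45 ≤ ρ²=47; F_rep = 30·(-6,3)/45² = (-0.0889,0.0444)
o2: d²=5 ≤ ρ²=47; F_rep = 30·(2,-1)/5² = (2.4000,-1.2000)
F = F_att + ΣF_rep = (7.3111,-12.4056)
p' = p + 1/4·F = (-4.1722,7.8986)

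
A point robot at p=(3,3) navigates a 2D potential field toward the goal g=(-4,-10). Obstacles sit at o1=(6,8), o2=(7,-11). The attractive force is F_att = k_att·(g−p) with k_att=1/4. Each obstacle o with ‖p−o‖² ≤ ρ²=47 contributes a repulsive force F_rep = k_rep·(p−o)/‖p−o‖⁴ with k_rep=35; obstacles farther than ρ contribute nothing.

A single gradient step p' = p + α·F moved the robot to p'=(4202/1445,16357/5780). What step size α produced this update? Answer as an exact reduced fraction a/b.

F_att = 1/4·(g−p) = 1/4·(-7,-13) = (-1.7500,-3.2500)
o1: d²=34 ≤ ρ²=47; F_rep = 35·(-3,-5)/34² = (-0.0908,-0.1514)
o2: d²=212 > ρ²=47 → inactive
F = F_att + ΣF_rep = (-1.8408,-3.4014)
Δp = p'−p = (-0.0920,-0.1701); α = Δx/Fx = (-133/1445) / (-532/289) = 1/20
check: Δy/Fy = (-983/5780) / (-983/289) = 1/20 ✓

α = 1/20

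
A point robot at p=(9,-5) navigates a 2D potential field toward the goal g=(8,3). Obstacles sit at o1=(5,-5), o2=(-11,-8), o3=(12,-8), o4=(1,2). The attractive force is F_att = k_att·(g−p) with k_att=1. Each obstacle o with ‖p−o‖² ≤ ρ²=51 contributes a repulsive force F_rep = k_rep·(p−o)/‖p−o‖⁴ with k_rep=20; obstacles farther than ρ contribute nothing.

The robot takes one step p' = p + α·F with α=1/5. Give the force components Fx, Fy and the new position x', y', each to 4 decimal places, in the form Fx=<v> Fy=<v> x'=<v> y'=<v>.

F_att = 1·(g−p) = 1·(-1,8) = (-1.0000,8.0000)
o1: d²=16 ≤ ρ²=51; F_rep = 20·(4,0)/16² = (0.3125,0.0000)
o2: d²=409 > ρ²=51 → inactive
o3: d²=18 ≤ ρ²=51; F_rep = 20·(-3,3)/18² = (-0.1852,0.1852)
o4: d²=113 > ρ²=51 → inactive
F = F_att + ΣF_rep = (-0.8727,8.1852)
p' = p + 1/5·F = (8.8255,-3.3630)

Fx=-0.8727 Fy=8.1852 x'=8.8255 y'=-3.3630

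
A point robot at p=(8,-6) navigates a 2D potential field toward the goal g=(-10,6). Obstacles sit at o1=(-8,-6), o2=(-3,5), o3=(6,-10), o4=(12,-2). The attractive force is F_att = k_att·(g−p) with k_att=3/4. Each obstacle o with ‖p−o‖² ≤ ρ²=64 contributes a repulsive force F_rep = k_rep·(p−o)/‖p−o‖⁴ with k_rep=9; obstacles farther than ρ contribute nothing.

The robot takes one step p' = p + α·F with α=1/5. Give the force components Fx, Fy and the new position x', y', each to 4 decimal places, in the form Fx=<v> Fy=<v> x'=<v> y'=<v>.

F_att = 3/4·(g−p) = 3/4·(-18,12) = (-13.5000,9.0000)
o1: d²=256 > ρ²=64 → inactive
o2: d²=242 > ρ²=64 → inactive
o3: d²=20 ≤ ρ²=64; F_rep = 9·(2,4)/20² = (0.0450,0.0900)
o4: d²=32 ≤ ρ²=64; F_rep = 9·(-4,-4)/32² = (-0.0352,-0.0352)
F = F_att + ΣF_rep = (-13.4902,9.0548)
p' = p + 1/5·F = (5.3020,-4.1890)

Fx=-13.4902 Fy=9.0548 x'=5.3020 y'=-4.1890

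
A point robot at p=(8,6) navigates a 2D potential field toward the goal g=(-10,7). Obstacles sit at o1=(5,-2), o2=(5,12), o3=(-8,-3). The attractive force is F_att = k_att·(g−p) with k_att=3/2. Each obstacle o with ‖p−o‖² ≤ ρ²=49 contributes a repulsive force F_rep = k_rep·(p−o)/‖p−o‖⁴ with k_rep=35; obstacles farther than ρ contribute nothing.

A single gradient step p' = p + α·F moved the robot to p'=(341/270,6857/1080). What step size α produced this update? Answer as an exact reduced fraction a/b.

F_att = 3/2·(g−p) = 3/2·(-18,1) = (-27.0000,1.5000)
o1: d²=73 > ρ²=49 → inactive
o2: d²=45 ≤ ρ²=49; F_rep = 35·(3,-6)/45² = (0.0519,-0.1037)
o3: d²=337 > ρ²=49 → inactive
F = F_att + ΣF_rep = (-26.9481,1.3963)
Δp = p'−p = (-6.7370,0.3491); α = Δx/Fx = (-1819/270) / (-3638/135) = 1/4
check: Δy/Fy = (377/1080) / (377/270) = 1/4 ✓

α = 1/4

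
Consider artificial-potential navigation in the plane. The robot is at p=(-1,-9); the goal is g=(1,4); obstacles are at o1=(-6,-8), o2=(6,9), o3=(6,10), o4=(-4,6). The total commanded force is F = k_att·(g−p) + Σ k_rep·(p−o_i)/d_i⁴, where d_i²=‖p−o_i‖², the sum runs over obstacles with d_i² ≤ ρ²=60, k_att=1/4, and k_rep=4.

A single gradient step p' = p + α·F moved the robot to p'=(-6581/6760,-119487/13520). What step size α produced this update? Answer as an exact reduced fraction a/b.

F_att = 1/4·(g−p) = 1/4·(2,13) = (0.5000,3.2500)
o1: d²=26 ≤ ρ²=60; F_rep = 4·(5,-1)/26² = (0.0296,-0.0059)
o2: d²=373 > ρ²=60 → inactive
o3: d²=410 > ρ²=60 → inactive
o4: d²=234 > ρ²=60 → inactive
F = F_att + ΣF_rep = (0.5296,3.2441)
Δp = p'−p = (0.0265,0.1622); α = Δx/Fx = (179/6760) / (179/338) = 1/20
check: Δy/Fy = (2193/13520) / (2193/676) = 1/20 ✓

α = 1/20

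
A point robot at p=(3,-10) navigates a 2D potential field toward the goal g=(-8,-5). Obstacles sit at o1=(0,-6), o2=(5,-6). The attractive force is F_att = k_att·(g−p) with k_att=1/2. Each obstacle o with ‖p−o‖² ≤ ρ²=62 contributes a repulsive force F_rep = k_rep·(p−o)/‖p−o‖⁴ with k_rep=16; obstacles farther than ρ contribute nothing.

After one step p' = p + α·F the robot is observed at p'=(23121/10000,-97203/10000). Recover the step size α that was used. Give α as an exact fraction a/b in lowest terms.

α = 1/8

F_att = 1/2·(g−p) = 1/2·(-11,5) = (-5.5000,2.5000)
o1: d²=25 ≤ ρ²=62; F_rep = 16·(3,-4)/25² = (0.0768,-0.1024)
o2: d²=20 ≤ ρ²=62; F_rep = 16·(-2,-4)/20² = (-0.0800,-0.1600)
F = F_att + ΣF_rep = (-5.5032,2.2376)
Δp = p'−p = (-0.6879,0.2797); α = Δx/Fx = (-6879/10000) / (-6879/1250) = 1/8
check: Δy/Fy = (2797/10000) / (2797/1250) = 1/8 ✓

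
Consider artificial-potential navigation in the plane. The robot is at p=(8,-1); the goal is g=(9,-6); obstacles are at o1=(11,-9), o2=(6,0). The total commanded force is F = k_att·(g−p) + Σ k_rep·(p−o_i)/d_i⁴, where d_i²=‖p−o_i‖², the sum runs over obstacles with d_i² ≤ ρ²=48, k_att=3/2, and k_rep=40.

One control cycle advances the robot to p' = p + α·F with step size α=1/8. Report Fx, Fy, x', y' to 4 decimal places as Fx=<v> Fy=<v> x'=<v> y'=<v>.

F_att = 3/2·(g−p) = 3/2·(1,-5) = (1.5000,-7.5000)
o1: d²=73 > ρ²=48 → inactive
o2: d²=5 ≤ ρ²=48; F_rep = 40·(2,-1)/5² = (3.2000,-1.6000)
F = F_att + ΣF_rep = (4.7000,-9.1000)
p' = p + 1/8·F = (8.5875,-2.1375)

Fx=4.7000 Fy=-9.1000 x'=8.5875 y'=-2.1375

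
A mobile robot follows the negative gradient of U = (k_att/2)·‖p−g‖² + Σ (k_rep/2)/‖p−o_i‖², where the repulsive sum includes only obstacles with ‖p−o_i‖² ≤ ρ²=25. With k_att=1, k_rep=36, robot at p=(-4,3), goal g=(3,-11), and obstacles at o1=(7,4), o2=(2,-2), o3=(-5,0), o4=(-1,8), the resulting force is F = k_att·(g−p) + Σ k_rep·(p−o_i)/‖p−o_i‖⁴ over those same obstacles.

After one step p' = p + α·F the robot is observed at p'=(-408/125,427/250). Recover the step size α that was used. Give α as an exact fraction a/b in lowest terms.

α = 1/10

F_att = 1·(g−p) = 1·(7,-14) = (7.0000,-14.0000)
o1: d²=122 > ρ²=25 → inactive
o2: d²=61 > ρ²=25 → inactive
o3: d²=10 ≤ ρ²=25; F_rep = 36·(1,3)/10² = (0.3600,1.0800)
o4: d²=34 > ρ²=25 → inactive
F = F_att + ΣF_rep = (7.3600,-12.9200)
Δp = p'−p = (0.7360,-1.2920); α = Δx/Fx = (92/125) / (184/25) = 1/10
check: Δy/Fy = (-323/250) / (-323/25) = 1/10 ✓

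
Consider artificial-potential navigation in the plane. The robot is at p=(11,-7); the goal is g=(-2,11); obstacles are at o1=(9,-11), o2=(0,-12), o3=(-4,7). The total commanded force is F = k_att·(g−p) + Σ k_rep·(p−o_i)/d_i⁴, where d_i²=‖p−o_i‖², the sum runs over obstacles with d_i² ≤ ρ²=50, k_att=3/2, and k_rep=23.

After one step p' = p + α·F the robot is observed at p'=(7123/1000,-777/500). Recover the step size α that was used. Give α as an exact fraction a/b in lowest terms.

F_att = 3/2·(g−p) = 3/2·(-13,18) = (-19.5000,27.0000)
o1: d²=20 ≤ ρ²=50; F_rep = 23·(2,4)/20² = (0.1150,0.2300)
o2: d²=146 > ρ²=50 → inactive
o3: d²=421 > ρ²=50 → inactive
F = F_att + ΣF_rep = (-19.3850,27.2300)
Δp = p'−p = (-3.8770,5.4460); α = Δx/Fx = (-3877/1000) / (-3877/200) = 1/5
check: Δy/Fy = (2723/500) / (2723/100) = 1/5 ✓

α = 1/5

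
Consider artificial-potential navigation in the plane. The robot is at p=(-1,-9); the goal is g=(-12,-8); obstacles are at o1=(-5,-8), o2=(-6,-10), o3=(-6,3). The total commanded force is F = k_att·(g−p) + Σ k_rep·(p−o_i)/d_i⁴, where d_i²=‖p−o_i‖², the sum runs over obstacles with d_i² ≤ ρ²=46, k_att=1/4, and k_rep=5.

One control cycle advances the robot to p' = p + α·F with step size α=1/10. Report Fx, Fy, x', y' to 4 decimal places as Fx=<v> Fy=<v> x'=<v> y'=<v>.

F_att = 1/4·(g−p) = 1/4·(-11,1) = (-2.7500,0.2500)
o1: d²=17 ≤ ρ²=46; F_rep = 5·(4,-1)/17² = (0.0692,-0.0173)
o2: d²=26 ≤ ρ²=46; F_rep = 5·(5,1)/26² = (0.0370,0.0074)
o3: d²=169 > ρ²=46 → inactive
F = F_att + ΣF_rep = (-2.6438,0.2401)
p' = p + 1/10·F = (-1.2644,-8.9760)

Fx=-2.6438 Fy=0.2401 x'=-1.2644 y'=-8.9760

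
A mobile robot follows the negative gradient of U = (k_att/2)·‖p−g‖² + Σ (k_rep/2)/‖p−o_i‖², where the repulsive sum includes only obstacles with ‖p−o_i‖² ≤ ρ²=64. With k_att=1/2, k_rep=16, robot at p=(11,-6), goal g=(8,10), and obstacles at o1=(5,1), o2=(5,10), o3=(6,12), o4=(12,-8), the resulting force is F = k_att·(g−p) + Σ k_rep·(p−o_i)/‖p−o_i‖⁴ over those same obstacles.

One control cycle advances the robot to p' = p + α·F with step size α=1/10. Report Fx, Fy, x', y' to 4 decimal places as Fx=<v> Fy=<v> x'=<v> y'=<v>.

Fx=-2.1400 Fy=9.2800 x'=10.7860 y'=-5.0720

F_att = 1/2·(g−p) = 1/2·(-3,16) = (-1.5000,8.0000)
o1: d²=85 > ρ²=64 → inactive
o2: d²=292 > ρ²=64 → inactive
o3: d²=349 > ρ²=64 → inactive
o4: d²=5 ≤ ρ²=64; F_rep = 16·(-1,2)/5² = (-0.6400,1.2800)
F = F_att + ΣF_rep = (-2.1400,9.2800)
p' = p + 1/10·F = (10.7860,-5.0720)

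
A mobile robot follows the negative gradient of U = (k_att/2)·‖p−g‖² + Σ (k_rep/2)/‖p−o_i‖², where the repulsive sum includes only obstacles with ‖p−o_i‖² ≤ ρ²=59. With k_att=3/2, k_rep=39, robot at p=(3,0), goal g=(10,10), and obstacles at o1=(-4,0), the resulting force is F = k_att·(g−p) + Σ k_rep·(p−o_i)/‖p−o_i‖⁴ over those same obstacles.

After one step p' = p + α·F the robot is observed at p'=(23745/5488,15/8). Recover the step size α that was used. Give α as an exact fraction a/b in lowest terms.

F_att = 3/2·(g−p) = 3/2·(7,10) = (10.5000,15.0000)
o1: d²=49 ≤ ρ²=59; F_rep = 39·(7,0)/49² = (0.1137,0.0000)
F = F_att + ΣF_rep = (10.6137,15.0000)
Δp = p'−p = (1.3267,1.8750); α = Δx/Fx = (7281/5488) / (7281/686) = 1/8
check: Δy/Fy = (15/8) / (15) = 1/8 ✓

α = 1/8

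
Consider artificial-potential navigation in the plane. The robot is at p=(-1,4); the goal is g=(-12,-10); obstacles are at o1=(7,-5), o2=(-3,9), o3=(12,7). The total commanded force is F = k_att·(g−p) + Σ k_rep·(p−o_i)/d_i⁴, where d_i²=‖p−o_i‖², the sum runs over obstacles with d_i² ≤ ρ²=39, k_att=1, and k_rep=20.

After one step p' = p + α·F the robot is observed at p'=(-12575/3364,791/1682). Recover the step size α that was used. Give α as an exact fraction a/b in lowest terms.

F_att = 1·(g−p) = 1·(-11,-14) = (-11.0000,-14.0000)
o1: d²=145 > ρ²=39 → inactive
o2: d²=29 ≤ ρ²=39; F_rep = 20·(2,-5)/29² = (0.0476,-0.1189)
o3: d²=178 > ρ²=39 → inactive
F = F_att + ΣF_rep = (-10.9524,-14.1189)
Δp = p'−p = (-2.7381,-3.5297); α = Δx/Fx = (-9211/3364) / (-9211/841) = 1/4
check: Δy/Fy = (-5937/1682) / (-11874/841) = 1/4 ✓

α = 1/4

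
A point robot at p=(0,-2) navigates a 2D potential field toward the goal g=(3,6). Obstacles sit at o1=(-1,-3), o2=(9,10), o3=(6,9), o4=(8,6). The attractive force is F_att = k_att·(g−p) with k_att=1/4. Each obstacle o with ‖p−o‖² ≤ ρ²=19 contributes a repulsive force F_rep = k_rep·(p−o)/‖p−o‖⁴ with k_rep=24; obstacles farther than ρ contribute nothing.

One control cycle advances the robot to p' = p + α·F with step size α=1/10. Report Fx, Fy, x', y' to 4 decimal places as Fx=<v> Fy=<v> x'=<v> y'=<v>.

F_att = 1/4·(g−p) = 1/4·(3,8) = (0.7500,2.0000)
o1: d²=2 ≤ ρ²=19; F_rep = 24·(1,1)/2² = (6.0000,6.0000)
o2: d²=225 > ρ²=19 → inactive
o3: d²=157 > ρ²=19 → inactive
o4: d²=128 > ρ²=19 → inactive
F = F_att + ΣF_rep = (6.7500,8.0000)
p' = p + 1/10·F = (0.6750,-1.2000)

Fx=6.7500 Fy=8.0000 x'=0.6750 y'=-1.2000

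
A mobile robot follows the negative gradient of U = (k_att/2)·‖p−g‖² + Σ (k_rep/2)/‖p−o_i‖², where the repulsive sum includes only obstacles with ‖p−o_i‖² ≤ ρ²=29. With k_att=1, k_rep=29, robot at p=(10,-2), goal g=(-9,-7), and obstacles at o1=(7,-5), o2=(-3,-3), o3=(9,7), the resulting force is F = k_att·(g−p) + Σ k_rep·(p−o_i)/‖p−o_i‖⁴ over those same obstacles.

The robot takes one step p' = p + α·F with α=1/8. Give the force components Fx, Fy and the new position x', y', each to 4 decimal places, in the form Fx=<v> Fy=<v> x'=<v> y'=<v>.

F_att = 1·(g−p) = 1·(-19,-5) = (-19.0000,-5.0000)
o1: d²=18 ≤ ρ²=29; F_rep = 29·(3,3)/18² = (0.2685,0.2685)
o2: d²=170 > ρ²=29 → inactive
o3: d²=82 > ρ²=29 → inactive
F = F_att + ΣF_rep = (-18.7315,-4.7315)
p' = p + 1/8·F = (7.6586,-2.5914)

Fx=-18.7315 Fy=-4.7315 x'=7.6586 y'=-2.5914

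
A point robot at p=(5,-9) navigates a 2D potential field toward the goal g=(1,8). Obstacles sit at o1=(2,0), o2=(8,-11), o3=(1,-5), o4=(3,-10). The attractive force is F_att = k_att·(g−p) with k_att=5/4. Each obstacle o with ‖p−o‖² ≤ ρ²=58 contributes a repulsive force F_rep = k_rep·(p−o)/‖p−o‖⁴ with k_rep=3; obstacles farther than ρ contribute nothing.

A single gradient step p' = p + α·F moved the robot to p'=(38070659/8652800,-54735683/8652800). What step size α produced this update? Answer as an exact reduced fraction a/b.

α = 1/8

F_att = 5/4·(g−p) = 5/4·(-4,17) = (-5.0000,21.2500)
o1: d²=90 > ρ²=58 → inactive
o2: d²=13 ≤ ρ²=58; F_rep = 3·(-3,2)/13² = (-0.0533,0.0355)
o3: d²=32 ≤ ρ²=58; F_rep = 3·(4,-4)/32² = (0.0117,-0.0117)
o4: d²=5 ≤ ρ²=58; F_rep = 3·(2,1)/5² = (0.2400,0.1200)
F = F_att + ΣF_rep = (-4.8015,21.3938)
Δp = p'−p = (-0.6002,2.6742); α = Δx/Fx = (-5193341/8652800) / (-5193341/1081600) = 1/8
check: Δy/Fy = (23139517/8652800) / (23139517/1081600) = 1/8 ✓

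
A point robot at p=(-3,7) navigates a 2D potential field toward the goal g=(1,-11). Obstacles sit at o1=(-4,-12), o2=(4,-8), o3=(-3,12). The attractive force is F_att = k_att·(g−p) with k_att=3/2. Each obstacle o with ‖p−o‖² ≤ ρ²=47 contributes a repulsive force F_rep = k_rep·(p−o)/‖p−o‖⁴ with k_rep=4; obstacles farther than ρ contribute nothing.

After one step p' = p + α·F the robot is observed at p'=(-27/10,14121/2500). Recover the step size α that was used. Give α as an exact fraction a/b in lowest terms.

F_att = 3/2·(g−p) = 3/2·(4,-18) = (6.0000,-27.0000)
o1: d²=362 > ρ²=47 → inactive
o2: d²=274 > ρ²=47 → inactive
o3: d²=25 ≤ ρ²=47; F_rep = 4·(0,-5)/25² = (0.0000,-0.0320)
F = F_att + ΣF_rep = (6.0000,-27.0320)
Δp = p'−p = (0.3000,-1.3516); α = Δx/Fx = (3/10) / (6) = 1/20
check: Δy/Fy = (-3379/2500) / (-3379/125) = 1/20 ✓

α = 1/20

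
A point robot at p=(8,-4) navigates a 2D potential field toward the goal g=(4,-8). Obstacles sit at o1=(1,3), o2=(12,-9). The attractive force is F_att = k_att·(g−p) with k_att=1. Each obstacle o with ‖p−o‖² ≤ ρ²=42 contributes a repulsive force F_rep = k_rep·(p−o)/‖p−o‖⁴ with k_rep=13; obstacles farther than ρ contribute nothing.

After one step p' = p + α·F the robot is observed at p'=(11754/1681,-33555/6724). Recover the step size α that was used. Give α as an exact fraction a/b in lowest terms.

α = 1/4

F_att = 1·(g−p) = 1·(-4,-4) = (-4.0000,-4.0000)
o1: d²=98 > ρ²=42 → inactive
o2: d²=41 ≤ ρ²=42; F_rep = 13·(-4,5)/41² = (-0.0309,0.0387)
F = F_att + ΣF_rep = (-4.0309,-3.9613)
Δp = p'−p = (-1.0077,-0.9903); α = Δx/Fx = (-1694/1681) / (-6776/1681) = 1/4
check: Δy/Fy = (-6659/6724) / (-6659/1681) = 1/4 ✓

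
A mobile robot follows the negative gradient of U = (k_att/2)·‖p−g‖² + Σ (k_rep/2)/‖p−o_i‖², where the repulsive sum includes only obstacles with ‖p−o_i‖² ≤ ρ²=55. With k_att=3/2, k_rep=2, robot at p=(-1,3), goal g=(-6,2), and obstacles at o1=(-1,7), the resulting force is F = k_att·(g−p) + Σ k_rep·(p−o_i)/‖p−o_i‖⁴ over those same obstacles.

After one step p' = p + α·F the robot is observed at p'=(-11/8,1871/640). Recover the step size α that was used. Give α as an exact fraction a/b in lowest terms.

α = 1/20

F_att = 3/2·(g−p) = 3/2·(-5,-1) = (-7.5000,-1.5000)
o1: d²=16 ≤ ρ²=55; F_rep = 2·(0,-4)/16² = (0.0000,-0.0312)
F = F_att + ΣF_rep = (-7.5000,-1.5312)
Δp = p'−p = (-0.3750,-0.0766); α = Δx/Fx = (-3/8) / (-15/2) = 1/20
check: Δy/Fy = (-49/640) / (-49/32) = 1/20 ✓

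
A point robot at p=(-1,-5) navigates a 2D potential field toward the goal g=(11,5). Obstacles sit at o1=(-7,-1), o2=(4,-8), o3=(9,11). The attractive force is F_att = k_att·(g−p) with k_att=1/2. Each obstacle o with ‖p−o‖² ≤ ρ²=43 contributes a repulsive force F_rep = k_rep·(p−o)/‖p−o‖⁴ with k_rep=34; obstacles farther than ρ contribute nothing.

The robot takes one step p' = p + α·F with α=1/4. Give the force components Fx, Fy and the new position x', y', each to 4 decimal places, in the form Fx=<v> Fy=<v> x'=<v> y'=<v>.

F_att = 1/2·(g−p) = 1/2·(12,10) = (6.0000,5.0000)
o1: d²=52 > ρ²=43 → inactive
o2: d²=34 ≤ ρ²=43; F_rep = 34·(-5,3)/34² = (-0.1471,0.0882)
o3: d²=356 > ρ²=43 → inactive
F = F_att + ΣF_rep = (5.8529,5.0882)
p' = p + 1/4·F = (0.4632,-3.7279)

Fx=5.8529 Fy=5.0882 x'=0.4632 y'=-3.7279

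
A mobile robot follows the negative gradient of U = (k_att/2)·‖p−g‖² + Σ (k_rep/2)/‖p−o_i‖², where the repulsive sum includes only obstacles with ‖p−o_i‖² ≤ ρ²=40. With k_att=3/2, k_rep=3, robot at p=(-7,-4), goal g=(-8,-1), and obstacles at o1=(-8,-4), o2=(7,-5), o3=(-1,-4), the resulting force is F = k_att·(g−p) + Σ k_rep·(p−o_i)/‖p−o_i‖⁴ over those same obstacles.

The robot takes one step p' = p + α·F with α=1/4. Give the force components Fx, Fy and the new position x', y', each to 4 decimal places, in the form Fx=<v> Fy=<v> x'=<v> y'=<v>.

F_att = 3/2·(g−p) = 3/2·(-1,3) = (-1.5000,4.5000)
o1: d²=1 ≤ ρ²=40; F_rep = 3·(1,0)/1² = (3.0000,0.0000)
o2: d²=197 > ρ²=40 → inactive
o3: d²=36 ≤ ρ²=40; F_rep = 3·(-6,0)/36² = (-0.0139,0.0000)
F = F_att + ΣF_rep = (1.4861,4.5000)
p' = p + 1/4·F = (-6.6285,-2.8750)

Fx=1.4861 Fy=4.5000 x'=-6.6285 y'=-2.8750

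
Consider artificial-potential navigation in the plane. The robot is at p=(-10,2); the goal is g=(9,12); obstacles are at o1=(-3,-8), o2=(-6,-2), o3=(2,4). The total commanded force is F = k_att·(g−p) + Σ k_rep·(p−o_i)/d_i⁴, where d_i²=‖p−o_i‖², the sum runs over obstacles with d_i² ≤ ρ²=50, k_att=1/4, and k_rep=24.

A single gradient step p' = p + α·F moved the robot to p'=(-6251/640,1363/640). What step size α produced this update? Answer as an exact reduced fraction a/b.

F_att = 1/4·(g−p) = 1/4·(19,10) = (4.7500,2.5000)
o1: d²=149 > ρ²=50 → inactive
o2: d²=32 ≤ ρ²=50; F_rep = 24·(-4,4)/32² = (-0.0938,0.0938)
o3: d²=148 > ρ²=50 → inactive
F = F_att + ΣF_rep = (4.6562,2.5938)
Δp = p'−p = (0.2328,0.1297); α = Δx/Fx = (149/640) / (149/32) = 1/20
check: Δy/Fy = (83/640) / (83/32) = 1/20 ✓

α = 1/20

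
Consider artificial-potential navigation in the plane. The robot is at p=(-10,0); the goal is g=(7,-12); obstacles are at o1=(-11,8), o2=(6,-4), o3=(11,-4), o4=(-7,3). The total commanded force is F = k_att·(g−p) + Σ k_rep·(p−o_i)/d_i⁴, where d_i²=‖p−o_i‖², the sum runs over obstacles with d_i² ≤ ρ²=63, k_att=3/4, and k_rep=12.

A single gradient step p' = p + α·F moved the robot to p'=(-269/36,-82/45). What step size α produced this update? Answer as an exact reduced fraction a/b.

α = 1/5

F_att = 3/4·(g−p) = 3/4·(17,-12) = (12.7500,-9.0000)
o1: d²=65 > ρ²=63 → inactive
o2: d²=272 > ρ²=63 → inactive
o3: d²=457 > ρ²=63 → inactive
o4: d²=18 ≤ ρ²=63; F_rep = 12·(-3,-3)/18² = (-0.1111,-0.1111)
F = F_att + ΣF_rep = (12.6389,-9.1111)
Δp = p'−p = (2.5278,-1.8222); α = Δx/Fx = (91/36) / (455/36) = 1/5
check: Δy/Fy = (-82/45) / (-82/9) = 1/5 ✓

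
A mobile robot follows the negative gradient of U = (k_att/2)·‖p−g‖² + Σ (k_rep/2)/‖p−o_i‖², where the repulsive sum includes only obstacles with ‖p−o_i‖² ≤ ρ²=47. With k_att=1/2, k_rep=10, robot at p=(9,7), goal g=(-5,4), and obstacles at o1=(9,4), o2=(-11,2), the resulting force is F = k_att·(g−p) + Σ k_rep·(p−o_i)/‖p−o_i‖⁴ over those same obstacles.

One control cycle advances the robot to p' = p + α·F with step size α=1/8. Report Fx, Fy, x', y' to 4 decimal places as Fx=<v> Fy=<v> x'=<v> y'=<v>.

Fx=-7.0000 Fy=-1.1296 x'=8.1250 y'=6.8588

F_att = 1/2·(g−p) = 1/2·(-14,-3) = (-7.0000,-1.5000)
o1: d²=9 ≤ ρ²=47; F_rep = 10·(0,3)/9² = (0.0000,0.3704)
o2: d²=425 > ρ²=47 → inactive
F = F_att + ΣF_rep = (-7.0000,-1.1296)
p' = p + 1/8·F = (8.1250,6.8588)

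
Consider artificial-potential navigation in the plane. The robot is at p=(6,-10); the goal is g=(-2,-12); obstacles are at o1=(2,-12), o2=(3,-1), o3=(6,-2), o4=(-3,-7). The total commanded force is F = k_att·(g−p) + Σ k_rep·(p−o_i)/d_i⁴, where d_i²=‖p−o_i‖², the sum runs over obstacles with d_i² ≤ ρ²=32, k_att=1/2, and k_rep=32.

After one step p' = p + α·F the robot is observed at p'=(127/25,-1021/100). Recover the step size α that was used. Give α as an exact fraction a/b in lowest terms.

α = 1/4

F_att = 1/2·(g−p) = 1/2·(-8,-2) = (-4.0000,-1.0000)
o1: d²=20 ≤ ρ²=32; F_rep = 32·(4,2)/20² = (0.3200,0.1600)
o2: d²=90 > ρ²=32 → inactive
o3: d²=64 > ρ²=32 → inactive
o4: d²=90 > ρ²=32 → inactive
F = F_att + ΣF_rep = (-3.6800,-0.8400)
Δp = p'−p = (-0.9200,-0.2100); α = Δx/Fx = (-23/25) / (-92/25) = 1/4
check: Δy/Fy = (-21/100) / (-21/25) = 1/4 ✓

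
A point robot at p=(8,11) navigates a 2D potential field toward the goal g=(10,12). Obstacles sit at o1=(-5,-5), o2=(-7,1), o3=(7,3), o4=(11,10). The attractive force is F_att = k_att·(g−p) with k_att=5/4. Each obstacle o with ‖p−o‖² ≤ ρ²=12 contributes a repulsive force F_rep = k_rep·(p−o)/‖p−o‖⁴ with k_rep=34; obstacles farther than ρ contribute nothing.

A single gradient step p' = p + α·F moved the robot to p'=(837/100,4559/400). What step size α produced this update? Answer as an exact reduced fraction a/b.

F_att = 5/4·(g−p) = 5/4·(2,1) = (2.5000,1.2500)
o1: d²=425 > ρ²=12 → inactive
o2: d²=325 > ρ²=12 → inactive
o3: d²=65 > ρ²=12 → inactive
o4: d²=10 ≤ ρ²=12; F_rep = 34·(-3,1)/10² = (-1.0200,0.3400)
F = F_att + ΣF_rep = (1.4800,1.5900)
Δp = p'−p = (0.3700,0.3975); α = Δx/Fx = (37/100) / (37/25) = 1/4
check: Δy/Fy = (159/400) / (159/100) = 1/4 ✓

α = 1/4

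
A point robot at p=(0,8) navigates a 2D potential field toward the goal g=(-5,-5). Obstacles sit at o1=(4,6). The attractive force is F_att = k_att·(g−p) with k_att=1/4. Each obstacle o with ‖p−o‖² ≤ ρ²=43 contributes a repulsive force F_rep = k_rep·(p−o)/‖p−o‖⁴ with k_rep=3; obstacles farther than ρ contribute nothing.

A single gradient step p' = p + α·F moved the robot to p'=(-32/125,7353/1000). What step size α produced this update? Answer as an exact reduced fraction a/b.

F_att = 1/4·(g−p) = 1/4·(-5,-13) = (-1.2500,-3.2500)
o1: d²=20 ≤ ρ²=43; F_rep = 3·(-4,2)/20² = (-0.0300,0.0150)
F = F_att + ΣF_rep = (-1.2800,-3.2350)
Δp = p'−p = (-0.2560,-0.6470); α = Δx/Fx = (-32/125) / (-32/25) = 1/5
check: Δy/Fy = (-647/1000) / (-647/200) = 1/5 ✓

α = 1/5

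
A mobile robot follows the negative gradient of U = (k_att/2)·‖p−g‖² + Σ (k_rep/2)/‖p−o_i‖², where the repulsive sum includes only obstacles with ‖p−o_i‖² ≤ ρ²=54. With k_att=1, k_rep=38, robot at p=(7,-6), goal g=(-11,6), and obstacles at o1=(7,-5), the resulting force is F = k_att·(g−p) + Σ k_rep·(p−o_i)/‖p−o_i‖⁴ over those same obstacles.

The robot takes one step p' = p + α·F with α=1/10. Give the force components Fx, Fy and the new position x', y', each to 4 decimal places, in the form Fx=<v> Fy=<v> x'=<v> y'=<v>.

F_att = 1·(g−p) = 1·(-18,12) = (-18.0000,12.0000)
o1: d²=1 ≤ ρ²=54; F_rep = 38·(0,-1)/1² = (0.0000,-38.0000)
F = F_att + ΣF_rep = (-18.0000,-26.0000)
p' = p + 1/10·F = (5.2000,-8.6000)

Fx=-18.0000 Fy=-26.0000 x'=5.2000 y'=-8.6000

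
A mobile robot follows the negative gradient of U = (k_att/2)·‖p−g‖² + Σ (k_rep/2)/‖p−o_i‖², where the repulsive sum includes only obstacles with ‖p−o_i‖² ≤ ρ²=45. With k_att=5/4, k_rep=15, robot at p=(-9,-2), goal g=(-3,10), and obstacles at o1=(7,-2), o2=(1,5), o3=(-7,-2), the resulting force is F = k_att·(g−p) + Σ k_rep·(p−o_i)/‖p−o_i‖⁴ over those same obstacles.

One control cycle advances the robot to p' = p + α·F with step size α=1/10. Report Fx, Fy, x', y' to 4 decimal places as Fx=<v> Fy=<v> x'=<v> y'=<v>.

F_att = 5/4·(g−p) = 5/4·(6,12) = (7.5000,15.0000)
o1: d²=256 > ρ²=45 → inactive
o2: d²=149 > ρ²=45 → inactive
o3: d²=4 ≤ ρ²=45; F_rep = 15·(-2,0)/4² = (-1.8750,0.0000)
F = F_att + ΣF_rep = (5.6250,15.0000)
p' = p + 1/10·F = (-8.4375,-0.5000)

Fx=5.6250 Fy=15.0000 x'=-8.4375 y'=-0.5000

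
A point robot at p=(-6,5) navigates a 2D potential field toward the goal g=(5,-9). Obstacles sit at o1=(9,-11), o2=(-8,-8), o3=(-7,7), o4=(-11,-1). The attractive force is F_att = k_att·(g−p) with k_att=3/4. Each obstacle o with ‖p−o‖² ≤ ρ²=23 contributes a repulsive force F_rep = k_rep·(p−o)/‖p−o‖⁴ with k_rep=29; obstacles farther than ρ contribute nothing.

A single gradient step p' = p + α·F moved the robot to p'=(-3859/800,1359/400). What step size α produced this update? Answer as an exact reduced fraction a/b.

α = 1/8

F_att = 3/4·(g−p) = 3/4·(11,-14) = (8.2500,-10.5000)
o1: d²=481 > ρ²=23 → inactive
o2: d²=173 > ρ²=23 → inactive
o3: d²=5 ≤ ρ²=23; F_rep = 29·(1,-2)/5² = (1.1600,-2.3200)
o4: d²=61 > ρ²=23 → inactive
F = F_att + ΣF_rep = (9.4100,-12.8200)
Δp = p'−p = (1.1763,-1.6025); α = Δx/Fx = (941/800) / (941/100) = 1/8
check: Δy/Fy = (-641/400) / (-641/50) = 1/8 ✓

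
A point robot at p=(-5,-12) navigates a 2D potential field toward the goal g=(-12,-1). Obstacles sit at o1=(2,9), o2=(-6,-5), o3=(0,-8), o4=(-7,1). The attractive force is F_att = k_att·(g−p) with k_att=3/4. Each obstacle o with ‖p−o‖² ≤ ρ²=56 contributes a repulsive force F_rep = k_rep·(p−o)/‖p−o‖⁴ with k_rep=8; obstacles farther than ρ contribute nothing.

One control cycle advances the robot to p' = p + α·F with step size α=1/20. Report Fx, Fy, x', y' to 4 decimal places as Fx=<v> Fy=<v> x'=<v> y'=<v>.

Fx=-5.2706 Fy=8.2086 x'=-5.2635 y'=-11.5896

F_att = 3/4·(g−p) = 3/4·(-7,11) = (-5.2500,8.2500)
o1: d²=490 > ρ²=56 → inactive
o2: d²=50 ≤ ρ²=56; F_rep = 8·(1,-7)/50² = (0.0032,-0.0224)
o3: d²=41 ≤ ρ²=56; F_rep = 8·(-5,-4)/41² = (-0.0238,-0.0190)
o4: d²=173 > ρ²=56 → inactive
F = F_att + ΣF_rep = (-5.2706,8.2086)
p' = p + 1/20·F = (-5.2635,-11.5896)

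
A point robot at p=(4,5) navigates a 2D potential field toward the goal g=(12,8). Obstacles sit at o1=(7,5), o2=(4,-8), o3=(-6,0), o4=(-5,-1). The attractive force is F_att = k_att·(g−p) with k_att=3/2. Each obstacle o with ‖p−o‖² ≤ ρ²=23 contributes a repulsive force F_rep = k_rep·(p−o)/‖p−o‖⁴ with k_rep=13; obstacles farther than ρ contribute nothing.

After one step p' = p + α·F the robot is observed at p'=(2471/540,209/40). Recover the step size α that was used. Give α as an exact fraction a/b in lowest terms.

α = 1/20

F_att = 3/2·(g−p) = 3/2·(8,3) = (12.0000,4.5000)
o1: d²=9 ≤ ρ²=23; F_rep = 13·(-3,0)/9² = (-0.4815,0.0000)
o2: d²=169 > ρ²=23 → inactive
o3: d²=125 > ρ²=23 → inactive
o4: d²=117 > ρ²=23 → inactive
F = F_att + ΣF_rep = (11.5185,4.5000)
Δp = p'−p = (0.5759,0.2250); α = Δx/Fx = (311/540) / (311/27) = 1/20
check: Δy/Fy = (9/40) / (9/2) = 1/20 ✓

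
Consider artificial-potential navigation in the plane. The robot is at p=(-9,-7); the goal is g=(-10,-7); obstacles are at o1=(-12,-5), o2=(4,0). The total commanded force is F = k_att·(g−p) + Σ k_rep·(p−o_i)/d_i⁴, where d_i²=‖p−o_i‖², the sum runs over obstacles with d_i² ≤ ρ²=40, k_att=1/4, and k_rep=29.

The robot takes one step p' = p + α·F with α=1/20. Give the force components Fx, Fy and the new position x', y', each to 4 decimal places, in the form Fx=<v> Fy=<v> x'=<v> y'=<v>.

F_att = 1/4·(g−p) = 1/4·(-1,0) = (-0.2500,0.0000)
o1: d²=13 ≤ ρ²=40; F_rep = 29·(3,-2)/13² = (0.5148,-0.3432)
o2: d²=218 > ρ²=40 → inactive
F = F_att + ΣF_rep = (0.2648,-0.3432)
p' = p + 1/20·F = (-8.9868,-7.0172)

Fx=0.2648 Fy=-0.3432 x'=-8.9868 y'=-7.0172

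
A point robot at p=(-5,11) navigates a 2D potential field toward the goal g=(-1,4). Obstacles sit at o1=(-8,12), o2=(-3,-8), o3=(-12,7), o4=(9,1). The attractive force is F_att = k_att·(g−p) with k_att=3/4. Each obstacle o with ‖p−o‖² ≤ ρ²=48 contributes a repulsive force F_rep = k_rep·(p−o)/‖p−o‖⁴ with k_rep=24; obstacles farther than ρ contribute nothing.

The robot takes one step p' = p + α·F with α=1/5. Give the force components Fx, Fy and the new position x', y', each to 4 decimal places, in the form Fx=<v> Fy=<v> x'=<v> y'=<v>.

Fx=3.7200 Fy=-5.4900 x'=-4.2560 y'=9.9020

F_att = 3/4·(g−p) = 3/4·(4,-7) = (3.0000,-5.2500)
o1: d²=10 ≤ ρ²=48; F_rep = 24·(3,-1)/10² = (0.7200,-0.2400)
o2: d²=365 > ρ²=48 → inactive
o3: d²=65 > ρ²=48 → inactive
o4: d²=296 > ρ²=48 → inactive
F = F_att + ΣF_rep = (3.7200,-5.4900)
p' = p + 1/5·F = (-4.2560,9.9020)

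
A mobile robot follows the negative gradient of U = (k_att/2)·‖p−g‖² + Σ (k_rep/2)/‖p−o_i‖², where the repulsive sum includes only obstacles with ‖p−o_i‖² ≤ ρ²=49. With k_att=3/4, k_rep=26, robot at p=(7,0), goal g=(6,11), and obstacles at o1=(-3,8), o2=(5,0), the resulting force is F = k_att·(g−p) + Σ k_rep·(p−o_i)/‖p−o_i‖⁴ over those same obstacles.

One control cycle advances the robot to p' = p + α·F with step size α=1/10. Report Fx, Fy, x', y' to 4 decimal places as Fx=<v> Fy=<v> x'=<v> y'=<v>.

Fx=2.5000 Fy=8.2500 x'=7.2500 y'=0.8250

F_att = 3/4·(g−p) = 3/4·(-1,11) = (-0.7500,8.2500)
o1: d²=164 > ρ²=49 → inactive
o2: d²=4 ≤ ρ²=49; F_rep = 26·(2,0)/4² = (3.2500,0.0000)
F = F_att + ΣF_rep = (2.5000,8.2500)
p' = p + 1/10·F = (7.2500,0.8250)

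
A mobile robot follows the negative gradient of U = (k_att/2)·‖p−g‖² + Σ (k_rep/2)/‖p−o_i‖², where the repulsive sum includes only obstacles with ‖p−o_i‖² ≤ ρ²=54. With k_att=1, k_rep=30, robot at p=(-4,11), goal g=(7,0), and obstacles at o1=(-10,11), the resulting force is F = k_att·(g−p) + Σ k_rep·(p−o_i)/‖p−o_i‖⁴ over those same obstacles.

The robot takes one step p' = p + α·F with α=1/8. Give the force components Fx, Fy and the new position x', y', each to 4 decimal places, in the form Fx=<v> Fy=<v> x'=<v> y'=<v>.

Fx=11.1389 Fy=-11.0000 x'=-2.6076 y'=9.6250

F_att = 1·(g−p) = 1·(11,-11) = (11.0000,-11.0000)
o1: d²=36 ≤ ρ²=54; F_rep = 30·(6,0)/36² = (0.1389,0.0000)
F = F_att + ΣF_rep = (11.1389,-11.0000)
p' = p + 1/8·F = (-2.6076,9.6250)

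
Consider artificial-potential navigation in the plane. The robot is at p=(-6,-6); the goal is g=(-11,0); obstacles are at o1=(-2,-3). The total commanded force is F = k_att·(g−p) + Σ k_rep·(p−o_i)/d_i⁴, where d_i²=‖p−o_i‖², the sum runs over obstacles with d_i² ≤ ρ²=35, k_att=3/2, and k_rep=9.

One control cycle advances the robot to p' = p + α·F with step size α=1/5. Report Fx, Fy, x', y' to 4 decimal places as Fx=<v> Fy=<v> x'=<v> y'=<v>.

Fx=-7.5576 Fy=8.9568 x'=-7.5115 y'=-4.2086

F_att = 3/2·(g−p) = 3/2·(-5,6) = (-7.5000,9.0000)
o1: d²=25 ≤ ρ²=35; F_rep = 9·(-4,-3)/25² = (-0.0576,-0.0432)
F = F_att + ΣF_rep = (-7.5576,8.9568)
p' = p + 1/5·F = (-7.5115,-4.2086)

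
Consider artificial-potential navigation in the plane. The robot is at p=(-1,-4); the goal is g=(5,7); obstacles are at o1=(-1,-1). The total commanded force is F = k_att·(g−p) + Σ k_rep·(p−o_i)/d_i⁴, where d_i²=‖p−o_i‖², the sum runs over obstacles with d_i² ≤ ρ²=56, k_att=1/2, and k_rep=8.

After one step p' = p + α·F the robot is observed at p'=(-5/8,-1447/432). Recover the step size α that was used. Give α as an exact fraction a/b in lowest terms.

α = 1/8

F_att = 1/2·(g−p) = 1/2·(6,11) = (3.0000,5.5000)
o1: d²=9 ≤ ρ²=56; F_rep = 8·(0,-3)/9² = (0.0000,-0.2963)
F = F_att + ΣF_rep = (3.0000,5.2037)
Δp = p'−p = (0.3750,0.6505); α = Δx/Fx = (3/8) / (3) = 1/8
check: Δy/Fy = (281/432) / (281/54) = 1/8 ✓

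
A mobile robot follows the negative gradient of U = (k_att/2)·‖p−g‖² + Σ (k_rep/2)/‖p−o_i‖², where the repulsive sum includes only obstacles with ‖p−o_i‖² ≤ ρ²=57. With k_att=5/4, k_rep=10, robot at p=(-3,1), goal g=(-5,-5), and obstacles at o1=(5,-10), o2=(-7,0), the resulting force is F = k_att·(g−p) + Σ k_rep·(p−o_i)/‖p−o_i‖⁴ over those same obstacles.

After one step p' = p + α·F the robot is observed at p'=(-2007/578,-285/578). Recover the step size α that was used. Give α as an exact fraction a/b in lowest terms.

α = 1/5

F_att = 5/4·(g−p) = 5/4·(-2,-6) = (-2.5000,-7.5000)
o1: d²=185 > ρ²=57 → inactive
o2: d²=17 ≤ ρ²=57; F_rep = 10·(4,1)/17² = (0.1384,0.0346)
F = F_att + ΣF_rep = (-2.3616,-7.4654)
Δp = p'−p = (-0.4723,-1.4931); α = Δx/Fx = (-273/578) / (-1365/578) = 1/5
check: Δy/Fy = (-863/578) / (-4315/578) = 1/5 ✓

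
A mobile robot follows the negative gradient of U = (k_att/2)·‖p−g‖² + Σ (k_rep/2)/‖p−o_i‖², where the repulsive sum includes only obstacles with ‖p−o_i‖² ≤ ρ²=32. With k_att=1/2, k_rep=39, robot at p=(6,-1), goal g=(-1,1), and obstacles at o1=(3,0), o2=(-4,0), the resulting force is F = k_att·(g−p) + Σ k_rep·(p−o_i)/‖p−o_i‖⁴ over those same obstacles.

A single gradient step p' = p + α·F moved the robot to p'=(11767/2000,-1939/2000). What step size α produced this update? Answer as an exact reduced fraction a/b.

α = 1/20

F_att = 1/2·(g−p) = 1/2·(-7,2) = (-3.5000,1.0000)
o1: d²=10 ≤ ρ²=32; F_rep = 39·(3,-1)/10² = (1.1700,-0.3900)
o2: d²=101 > ρ²=32 → inactive
F = F_att + ΣF_rep = (-2.3300,0.6100)
Δp = p'−p = (-0.1165,0.0305); α = Δx/Fx = (-233/2000) / (-233/100) = 1/20
check: Δy/Fy = (61/2000) / (61/100) = 1/20 ✓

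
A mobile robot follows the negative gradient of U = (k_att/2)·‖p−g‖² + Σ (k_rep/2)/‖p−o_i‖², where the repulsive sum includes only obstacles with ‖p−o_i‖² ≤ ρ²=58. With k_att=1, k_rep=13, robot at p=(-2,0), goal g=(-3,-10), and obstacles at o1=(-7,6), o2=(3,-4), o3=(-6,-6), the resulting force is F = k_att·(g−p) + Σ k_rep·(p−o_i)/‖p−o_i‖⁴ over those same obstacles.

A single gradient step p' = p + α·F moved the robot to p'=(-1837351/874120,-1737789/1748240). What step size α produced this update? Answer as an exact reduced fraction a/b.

F_att = 1·(g−p) = 1·(-1,-10) = (-1.0000,-10.0000)
o1: d²=61 > ρ²=58 → inactive
o2: d²=41 ≤ ρ²=58; F_rep = 13·(-5,4)/41² = (-0.0387,0.0309)
o3: d²=52 ≤ ρ²=58; F_rep = 13·(4,6)/52² = (0.0192,0.0288)
F = F_att + ΣF_rep = (-1.0194,-9.9402)
Δp = p'−p = (-0.1019,-0.9940); α = Δx/Fx = (-89111/874120) / (-89111/87412) = 1/10
check: Δy/Fy = (-1737789/1748240) / (-1737789/174824) = 1/10 ✓

α = 1/10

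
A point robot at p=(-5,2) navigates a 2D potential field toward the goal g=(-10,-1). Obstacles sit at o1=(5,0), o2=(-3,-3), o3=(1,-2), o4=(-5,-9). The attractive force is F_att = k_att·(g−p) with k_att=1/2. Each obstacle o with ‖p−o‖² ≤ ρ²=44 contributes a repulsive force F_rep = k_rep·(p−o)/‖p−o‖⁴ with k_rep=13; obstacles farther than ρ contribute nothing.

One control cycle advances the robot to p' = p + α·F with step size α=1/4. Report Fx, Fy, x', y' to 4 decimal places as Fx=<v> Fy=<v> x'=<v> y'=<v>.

F_att = 1/2·(g−p) = 1/2·(-5,-3) = (-2.5000,-1.5000)
o1: d²=104 > ρ²=44 → inactive
o2: d²=29 ≤ ρ²=44; F_rep = 13·(-2,5)/29² = (-0.0309,0.0773)
o3: d²=52 > ρ²=44 → inactive
o4: d²=121 > ρ²=44 → inactive
F = F_att + ΣF_rep = (-2.5309,-1.4227)
p' = p + 1/4·F = (-5.6327,1.6443)

Fx=-2.5309 Fy=-1.4227 x'=-5.6327 y'=1.6443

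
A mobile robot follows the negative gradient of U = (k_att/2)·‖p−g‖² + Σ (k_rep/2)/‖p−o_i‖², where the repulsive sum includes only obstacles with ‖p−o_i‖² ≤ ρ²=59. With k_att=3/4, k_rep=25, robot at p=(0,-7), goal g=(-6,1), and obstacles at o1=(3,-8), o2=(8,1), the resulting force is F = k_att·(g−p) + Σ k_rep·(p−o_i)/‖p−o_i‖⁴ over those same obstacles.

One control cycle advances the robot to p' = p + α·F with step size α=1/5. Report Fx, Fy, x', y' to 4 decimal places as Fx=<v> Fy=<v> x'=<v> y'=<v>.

F_att = 3/4·(g−p) = 3/4·(-6,8) = (-4.5000,6.0000)
o1: d²=10 ≤ ρ²=59; F_rep = 25·(-3,1)/10² = (-0.7500,0.2500)
o2: d²=128 > ρ²=59 → inactive
F = F_att + ΣF_rep = (-5.2500,6.2500)
p' = p + 1/5·F = (-1.0500,-5.7500)

Fx=-5.2500 Fy=6.2500 x'=-1.0500 y'=-5.7500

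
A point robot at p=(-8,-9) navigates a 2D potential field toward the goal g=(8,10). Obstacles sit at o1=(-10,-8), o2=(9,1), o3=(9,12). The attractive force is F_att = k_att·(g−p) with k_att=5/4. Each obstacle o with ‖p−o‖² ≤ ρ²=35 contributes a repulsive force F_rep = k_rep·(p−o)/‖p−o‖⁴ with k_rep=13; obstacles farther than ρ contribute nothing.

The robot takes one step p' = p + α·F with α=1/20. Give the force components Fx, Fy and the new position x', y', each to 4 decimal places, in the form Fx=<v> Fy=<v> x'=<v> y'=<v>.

F_att = 5/4·(g−p) = 5/4·(16,19) = (20.0000,23.7500)
o1: d²=5 ≤ ρ²=35; F_rep = 13·(2,-1)/5² = (1.0400,-0.5200)
o2: d²=389 > ρ²=35 → inactive
o3: d²=730 > ρ²=35 → inactive
F = F_att + ΣF_rep = (21.0400,23.2300)
p' = p + 1/20·F = (-6.9480,-7.8385)

Fx=21.0400 Fy=23.2300 x'=-6.9480 y'=-7.8385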